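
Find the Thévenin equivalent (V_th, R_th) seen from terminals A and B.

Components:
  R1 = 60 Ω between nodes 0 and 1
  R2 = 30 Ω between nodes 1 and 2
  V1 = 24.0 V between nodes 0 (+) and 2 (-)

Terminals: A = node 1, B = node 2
Step 1 — V_th is the open-circuit voltage V_A - V_B (nothing connected across the terminals).
Nodal analysis, taking node 2 as the 0 V reference.
Source V1 fixes V_0 = 24 V.
KCL at each unknown node (sum of currents leaving = 0; resistances in Ω):
  Node 1: (V_1 - 24)/60 + (V_1 - 0)/30 = 0
Collecting terms: 0.05 × V_1 = 0.4  =>  V_1 = 8 V
V_th = V_1 - V_2 = 8 - 0 = 8 V
Step 2 — R_th: zero the source — replace V1 by a short circuit (node 2 merges into node 0) — and find the resistance seen between A (node 1) and B (node 0).
Reduce the network between node 1 (A) and node 0 (B) by series/parallel combination:
  Rp1 = R1 ‖ R2 (parallel, both between nodes 0 and 1) = 1/(1/60 + 1/30) = 20 Ω
R_th = 20 Ω

Final answer: V_th = 8 V, R_th = 20 Ω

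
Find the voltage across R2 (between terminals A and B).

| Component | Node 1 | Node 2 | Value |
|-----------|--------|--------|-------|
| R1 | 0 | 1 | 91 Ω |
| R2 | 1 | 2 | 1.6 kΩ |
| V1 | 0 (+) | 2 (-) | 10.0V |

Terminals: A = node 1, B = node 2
R1 and R2 are in series across V1 (node 0 → node 1 → node 2), and the output A–B is taken across R2, so this is a voltage divider.
Series current: I = V1/(R1 + R2) = 10/(91 + 1600) = 10/1691 = 0.005914 A
V_R2 = I × R2 = V1 × R2/(R1 + R2) = 10 × 1600/1691 = 9.462 V

Final answer: 9.462 V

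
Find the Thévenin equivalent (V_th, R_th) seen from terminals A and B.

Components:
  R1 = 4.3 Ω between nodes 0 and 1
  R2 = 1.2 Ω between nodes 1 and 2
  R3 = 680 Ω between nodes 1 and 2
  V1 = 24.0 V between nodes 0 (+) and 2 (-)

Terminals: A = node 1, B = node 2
Step 1 — V_th is the open-circuit voltage V_A - V_B (nothing connected across the terminals).
Nodal analysis, taking node 2 as the 0 V reference.
Source V1 fixes V_0 = 24 V.
KCL at each unknown node (sum of currents leaving = 0; resistances in Ω):
  Node 1: (V_1 - 24)/4.3 + (V_1 - 0)/1.2 + (V_1 - 0)/680 = 0
Collecting terms: 1.067 × V_1 = 5.581  =>  V_1 = 5.229 V
V_th = V_1 - V_2 = 5.229 - 0 = 5.229 V
Step 2 — R_th: zero the source — replace V1 by a short circuit (node 2 merges into node 0) — and find the resistance seen between A (node 1) and B (node 0).
Reduce the network between node 1 (A) and node 0 (B) by series/parallel combination:
  Rp1 = R1 ‖ R2 ‖ R3 (parallel, all between nodes 0 and 1) = 1/(1/4.3 + 1/1.2 + 1/680) = 0.9369 Ω
R_th = 0.9369 Ω

Final answer: V_th = 5.229 V, R_th = 0.9369 Ω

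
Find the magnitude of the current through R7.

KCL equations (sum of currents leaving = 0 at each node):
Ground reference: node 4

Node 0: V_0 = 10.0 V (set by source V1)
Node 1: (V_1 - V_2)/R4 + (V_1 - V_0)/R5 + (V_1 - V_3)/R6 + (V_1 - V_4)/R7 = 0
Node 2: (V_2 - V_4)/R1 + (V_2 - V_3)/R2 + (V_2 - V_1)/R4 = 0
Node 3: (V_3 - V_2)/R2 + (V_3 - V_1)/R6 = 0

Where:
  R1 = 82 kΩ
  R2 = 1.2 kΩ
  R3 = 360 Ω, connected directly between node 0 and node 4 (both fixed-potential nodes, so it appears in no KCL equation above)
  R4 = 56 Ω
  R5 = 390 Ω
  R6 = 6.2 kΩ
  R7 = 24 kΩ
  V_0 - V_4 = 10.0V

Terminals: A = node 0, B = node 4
Nodal analysis, taking node 4 as the 0 V reference.
Source V1 fixes V_0 = 10 V.
KCL at each unknown node (sum of currents leaving = 0; resistances in Ω):
  Node 1: (V_1 - V_2)/56 + (V_1 - 10)/390 + (V_1 - V_3)/6200 + (V_1 - 0)/24000 = 0
  Node 2: (V_2 - 0)/82000 + (V_2 - V_3)/1200 + (V_2 - V_1)/56 = 0
  Node 3: (V_3 - V_2)/1200 + (V_3 - V_1)/6200 = 0
Collecting terms (coefficients in siemens):
  0.02062·V_1 - 0.01786·V_2 - 0.0001613·V_3 = 0.02564
  0.0187·V_2 - 0.01786·V_1 - 0.0008333·V_3 = 0
  0.0009946·V_3 - 0.0001613·V_1 - 0.0008333·V_2 = 0
Solving these 3 simultaneous equations (Gaussian elimination) gives:
  V_1 = 9.794 V, V_2 = 9.788 V, V_3 = 9.789 V
I_R7 = (V_1 - V_4)/R7 = (9.794 - 0)/24000 = 0.0004081 A
|I_R7| = 0.0004081 A

Final answer: |I_R7| = 0.0004081 A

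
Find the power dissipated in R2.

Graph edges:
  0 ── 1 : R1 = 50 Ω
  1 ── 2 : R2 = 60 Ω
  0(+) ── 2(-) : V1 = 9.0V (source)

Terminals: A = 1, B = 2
Nodal analysis, taking node 2 as the 0 V reference.
Source V1 fixes V_0 = 9 V.
KCL at each unknown node (sum of currents leaving = 0; resistances in Ω):
  Node 1: (V_1 - 9)/50 + (V_1 - 0)/60 = 0
Collecting terms: 0.03667 × V_1 = 0.18  =>  V_1 = 4.909 V
I_R2 = (V_1 - V_2)/R2 = (4.909 - 0)/60 = 0.08182 A
P_R2 = I_R2² × R2 = (0.08182)² × 60 = 0.4017 W

Final answer: 0.4017 W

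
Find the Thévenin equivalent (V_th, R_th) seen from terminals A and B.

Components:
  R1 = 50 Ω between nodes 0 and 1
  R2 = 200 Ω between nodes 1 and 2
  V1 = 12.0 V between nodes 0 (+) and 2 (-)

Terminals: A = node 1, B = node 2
Step 1 — V_th is the open-circuit voltage V_A - V_B (nothing connected across the terminals).
Nodal analysis, taking node 2 as the 0 V reference.
Source V1 fixes V_0 = 12 V.
KCL at each unknown node (sum of currents leaving = 0; resistances in Ω):
  Node 1: (V_1 - 12)/50 + (V_1 - 0)/200 = 0
Collecting terms: 0.025 × V_1 = 0.24  =>  V_1 = 9.6 V
V_th = V_1 - V_2 = 9.6 - 0 = 9.6 V
Step 2 — R_th: zero the source — replace V1 by a short circuit (node 2 merges into node 0) — and find the resistance seen between A (node 1) and B (node 0).
Reduce the network between node 1 (A) and node 0 (B) by series/parallel combination:
  Rp1 = R1 ‖ R2 (parallel, both between nodes 0 and 1) = 1/(1/50 + 1/200) = 40 Ω
R_th = 40 Ω

Final answer: V_th = 9.6 V, R_th = 40 Ω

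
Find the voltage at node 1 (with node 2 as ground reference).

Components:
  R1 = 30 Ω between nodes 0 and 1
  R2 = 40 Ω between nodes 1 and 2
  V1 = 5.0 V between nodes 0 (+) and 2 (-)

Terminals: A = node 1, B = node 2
Nodal analysis, taking node 2 as the 0 V reference.
Source V1 fixes V_0 = 5 V.
KCL at each unknown node (sum of currents leaving = 0; resistances in Ω):
  Node 1: (V_1 - 5)/30 + (V_1 - 0)/40 = 0
Collecting terms: 0.05833 × V_1 = 0.1667  =>  V_1 = 2.857 V
The requested potential is V_1 = 2.857 V.

Final answer: V_1 = 2.857 V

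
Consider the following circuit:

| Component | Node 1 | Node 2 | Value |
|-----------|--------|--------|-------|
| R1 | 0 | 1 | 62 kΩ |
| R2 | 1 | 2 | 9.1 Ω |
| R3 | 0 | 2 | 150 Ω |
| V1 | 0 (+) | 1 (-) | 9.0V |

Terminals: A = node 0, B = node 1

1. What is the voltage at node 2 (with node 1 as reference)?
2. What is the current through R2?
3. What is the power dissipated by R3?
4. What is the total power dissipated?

Nodal analysis, taking node 1 as the 0 V reference.
Source V1 fixes V_0 = 9 V.
KCL at each unknown node (sum of currents leaving = 0; resistances in Ω):
  Node 2: (V_2 - 0)/9.1 + (V_2 - 9)/150 = 0
Collecting terms: 0.1166 × V_2 = 0.06  =>  V_2 = 0.5148 V
Part 1:
  Read off the nodal solution: V_2 = 0.5148 V
Part 2:
  I_R2 = (V_1 - V_2)/R2 = (0 - 0.5148)/9.1 = -0.05657 A
  Magnitude: I_R2 = 0.05657 A
Part 3:
  I_R3 = (V_0 - V_2)/R3 = (9 - 0.5148)/150 = 0.05657 A
  P_R3 = I_R3² × R3 = (0.05657)² × 150 = 0.48 W
Part 4:
  Power in each resistor, P = (ΔV)²/R:
    P_R1 = (9 - 0)²/62000 = 0.001306 W
    P_R2 = (0 - 0.5148)²/9.1 = 0.02912 W
    P_R3 = (9 - 0.5148)²/150 = 0.48 W
  P_total = P_R1 + P_R2 + P_R3 = 0.5104 W

Final answers:
1. V_2 = 0.5148 V
2. I_R2 = 0.05657 A
3. P_R3 = 0.48 W
4. P_total = 0.5104 W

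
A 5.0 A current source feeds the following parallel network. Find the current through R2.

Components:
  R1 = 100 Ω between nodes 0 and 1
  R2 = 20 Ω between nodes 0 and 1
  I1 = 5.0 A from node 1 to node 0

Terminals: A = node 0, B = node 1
All resistors sit directly between nodes 0 and 1, so they are in parallel and share one voltage V; the full source current 5 A splits among them.
1/R_par = 1/100 + 1/20 = 0.06 S  =>  R_par = 16.67 Ω
V = I × R_par = 5 × 16.67 = 83.33 V
I_R2 = V/R2 = 83.33/20 = 4.167 A

Final answer: 4.167 A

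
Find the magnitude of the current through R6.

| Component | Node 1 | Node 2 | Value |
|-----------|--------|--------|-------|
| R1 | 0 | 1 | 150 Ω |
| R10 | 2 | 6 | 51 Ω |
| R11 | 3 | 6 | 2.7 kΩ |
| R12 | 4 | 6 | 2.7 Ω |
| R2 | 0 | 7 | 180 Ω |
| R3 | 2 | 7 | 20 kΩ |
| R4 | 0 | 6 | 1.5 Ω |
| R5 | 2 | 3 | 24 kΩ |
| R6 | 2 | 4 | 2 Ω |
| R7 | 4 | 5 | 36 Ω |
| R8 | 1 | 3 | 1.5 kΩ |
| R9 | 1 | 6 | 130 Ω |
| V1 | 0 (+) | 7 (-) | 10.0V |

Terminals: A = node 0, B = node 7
Nodal analysis, taking node 7 as the 0 V reference.
Source V1 fixes V_0 = 10 V.
KCL at each unknown node (sum of currents leaving = 0; resistances in Ω):
  Node 1: (V_1 - 10)/150 + (V_1 - V_3)/1500 + (V_1 - V_6)/130 = 0
  Node 2: (V_2 - 0)/20000 + (V_2 - V_3)/24000 + (V_2 - V_4)/2 + (V_2 - V_6)/51 = 0
  Node 3: (V_3 - V_2)/24000 + (V_3 - V_1)/1500 + (V_3 - V_6)/2700 = 0
  Node 4: (V_4 - V_2)/2 + (V_4 - V_5)/36 + (V_4 - V_6)/2.7 = 0
  Node 5: (V_5 - V_4)/36 = 0
  Node 6: (V_6 - 10)/1.5 + (V_6 - V_1)/130 + (V_6 - V_2)/51 + (V_6 - V_3)/2700 + (V_6 - V_4)/2.7 = 0
Collecting terms (coefficients in siemens):
  0.01503·V_1 - 0.0006667·V_3 - 0.007692·V_6 = 0.06667
  0.5197·V_2 - 0.00004167·V_3 - 0.5·V_4 - 0.01961·V_6 = 0
  0.001079·V_3 - 0.0006667·V_1 - 0.00004167·V_2 - 0.0003704·V_6 = 0
  0.8981·V_4 - 0.5·V_2 - 0.02778·V_5 - 0.3704·V_6 = 0
  0.02778·V_5 - 0.02778·V_4 = 0
  1.065·V_6 - 0.007692·V_1 - 0.01961·V_2 - 0.0003704·V_3 - 0.3704·V_4 = 6.667
Solving these 6 simultaneous equations (Gaussian elimination) gives:
  V_1 = 10 V, V_2 = 9.997 V, V_3 = 9.999 V, V_4 = 9.998 V
  V_5 = 9.998 V, V_6 = 9.999 V
I_R6 = (V_2 - V_4)/R6 = (9.997 - 9.998)/2 = -0.0004576 A
|I_R6| = 0.0004576 A

Final answer: |I_R6| = 0.0004576 A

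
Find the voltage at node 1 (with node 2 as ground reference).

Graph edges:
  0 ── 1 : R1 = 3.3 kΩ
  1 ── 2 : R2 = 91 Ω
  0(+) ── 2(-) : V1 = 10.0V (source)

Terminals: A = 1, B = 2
Nodal analysis, taking node 2 as the 0 V reference.
Source V1 fixes V_0 = 10 V.
KCL at each unknown node (sum of currents leaving = 0; resistances in Ω):
  Node 1: (V_1 - 10)/3300 + (V_1 - 0)/91 = 0
Collecting terms: 0.01129 × V_1 = 0.00303  =>  V_1 = 0.2684 V
The requested potential is V_1 = 0.2684 V.

Final answer: V_1 = 0.2684 V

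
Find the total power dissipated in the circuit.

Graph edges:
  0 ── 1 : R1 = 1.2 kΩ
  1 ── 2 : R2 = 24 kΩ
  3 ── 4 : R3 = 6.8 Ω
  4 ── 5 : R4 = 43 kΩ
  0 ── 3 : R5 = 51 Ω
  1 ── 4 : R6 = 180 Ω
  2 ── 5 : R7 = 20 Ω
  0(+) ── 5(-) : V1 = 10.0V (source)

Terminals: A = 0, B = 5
Nodal analysis, taking node 5 as the 0 V reference.
Source V1 fixes V_0 = 10 V.
KCL at each unknown node (sum of currents leaving = 0; resistances in Ω):
  Node 1: (V_1 - 10)/1200 + (V_1 - V_2)/24000 + (V_1 - V_4)/180 = 0
  Node 2: (V_2 - V_1)/24000 + (V_2 - 0)/20 = 0
  Node 3: (V_3 - V_4)/6.8 + (V_3 - 10)/51 = 0
  Node 4: (V_4 - V_3)/6.8 + (V_4 - 0)/43000 + (V_4 - V_1)/180 = 0
Collecting terms (coefficients in siemens):
  0.006431·V_1 - 0.00004167·V_2 - 0.005556·V_4 = 0.008333
  0.05004·V_2 - 0.00004167·V_1 = 0
  0.1667·V_3 - 0.1471·V_4 = 0.1961
  0.1526·V_4 - 0.005556·V_1 - 0.1471·V_3 = 0
Solving these 4 simultaneous equations (Gaussian elimination) gives:
  V_1 = 9.907 V, V_2 = 0.008249 V, V_3 = 9.971 V, V_4 = 9.967 V
Power in each resistor, P = (ΔV)²/R:
  P_R1 = (10 - 9.907)²/1200 = 0.000007214 W
  P_R2 = (9.907 - 0.008249)²/24000 = 0.004083 W
  P_R3 = (9.971 - 9.967)²/6.8 = 0.000002184 W
  P_R4 = (9.967 - 0)²/43000 = 0.00231 W
  P_R5 = (10 - 9.971)²/51 = 0.00001638 W
  P_R6 = (9.907 - 9.967)²/180 = 0.00002019 W
  P_R7 = (0.008249 - 0)²/20 = 0.000003402 W
P_total = P_R1 + P_R2 + P_R3 + P_R4 + P_R5 + P_R6 + P_R7 = 0.006442 W

Final answer: 0.006442 W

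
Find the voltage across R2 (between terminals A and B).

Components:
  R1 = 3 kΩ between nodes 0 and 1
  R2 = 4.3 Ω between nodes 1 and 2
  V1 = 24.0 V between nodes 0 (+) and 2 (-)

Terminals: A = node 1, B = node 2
R1 and R2 are in series across V1 (node 0 → node 1 → node 2), and the output A–B is taken across R2, so this is a voltage divider.
Series current: I = V1/(R1 + R2) = 24/(3000 + 4.3) = 24/3004 = 0.007989 A
V_R2 = I × R2 = V1 × R2/(R1 + R2) = 24 × 4.3/3004 = 0.03435 V

Final answer: 0.03435 V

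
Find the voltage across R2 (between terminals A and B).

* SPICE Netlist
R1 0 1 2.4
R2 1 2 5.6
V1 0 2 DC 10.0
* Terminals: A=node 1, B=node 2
R1 and R2 are in series across V1 (node 0 → node 1 → node 2), and the output A–B is taken across R2, so this is a voltage divider.
Series current: I = V1/(R1 + R2) = 10/(2.4 + 5.6) = 10/8 = 1.25 A
V_R2 = I × R2 = V1 × R2/(R1 + R2) = 10 × 5.6/8 = 7 V

Final answer: 7 V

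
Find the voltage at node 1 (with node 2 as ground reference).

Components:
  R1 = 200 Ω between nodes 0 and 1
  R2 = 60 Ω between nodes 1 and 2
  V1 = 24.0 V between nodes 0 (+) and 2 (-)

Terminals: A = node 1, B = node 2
Nodal analysis, taking node 2 as the 0 V reference.
Source V1 fixes V_0 = 24 V.
KCL at each unknown node (sum of currents leaving = 0; resistances in Ω):
  Node 1: (V_1 - 24)/200 + (V_1 - 0)/60 = 0
Collecting terms: 0.02167 × V_1 = 0.12  =>  V_1 = 5.538 V
The requested potential is V_1 = 5.538 V.

Final answer: V_1 = 5.538 V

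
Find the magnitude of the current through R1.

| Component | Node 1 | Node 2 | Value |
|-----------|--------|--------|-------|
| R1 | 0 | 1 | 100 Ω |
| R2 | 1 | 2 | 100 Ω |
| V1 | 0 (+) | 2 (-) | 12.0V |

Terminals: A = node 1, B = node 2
Nodal analysis, taking node 2 as the 0 V reference.
Source V1 fixes V_0 = 12 V.
KCL at each unknown node (sum of currents leaving = 0; resistances in Ω):
  Node 1: (V_1 - 12)/100 + (V_1 - 0)/100 = 0
Collecting terms: 0.02 × V_1 = 0.12  =>  V_1 = 6 V
I_R1 = (V_0 - V_1)/R1 = (12 - 6)/100 = 0.06 A
|I_R1| = 0.06 A

Final answer: |I_R1| = 0.06 A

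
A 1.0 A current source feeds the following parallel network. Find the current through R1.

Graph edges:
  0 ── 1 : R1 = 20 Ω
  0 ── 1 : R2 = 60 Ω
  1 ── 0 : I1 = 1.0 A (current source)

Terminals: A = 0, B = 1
All resistors sit directly between nodes 0 and 1, so they are in parallel and share one voltage V; the full source current 1 A splits among them.
1/R_par = 1/20 + 1/60 = 0.06667 S  =>  R_par = 15 Ω
V = I × R_par = 1 × 15 = 15 V
I_R1 = V/R1 = 15/20 = 0.75 A

Final answer: 0.75 A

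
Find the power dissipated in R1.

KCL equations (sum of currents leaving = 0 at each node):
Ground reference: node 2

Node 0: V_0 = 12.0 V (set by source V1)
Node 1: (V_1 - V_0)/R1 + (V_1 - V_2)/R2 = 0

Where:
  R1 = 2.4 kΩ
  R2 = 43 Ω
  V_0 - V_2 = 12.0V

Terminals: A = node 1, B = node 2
Nodal analysis, taking node 2 as the 0 V reference.
Source V1 fixes V_0 = 12 V.
KCL at each unknown node (sum of currents leaving = 0; resistances in Ω):
  Node 1: (V_1 - 12)/2400 + (V_1 - 0)/43 = 0
Collecting terms: 0.02367 × V_1 = 0.005  =>  V_1 = 0.2112 V
I_R1 = (V_0 - V_1)/R1 = (12 - 0.2112)/2400 = 0.004912 A
P_R1 = I_R1² × R1 = (0.004912)² × 2400 = 0.05791 W

Final answer: 0.05791 W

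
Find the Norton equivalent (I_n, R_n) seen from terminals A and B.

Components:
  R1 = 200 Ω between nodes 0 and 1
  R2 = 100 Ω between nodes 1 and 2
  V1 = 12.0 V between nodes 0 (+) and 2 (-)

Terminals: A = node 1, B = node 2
Find the Thévenin equivalent first; then I_n = V_th/R_th and R_n = R_th.
Step 1 — V_th is the open-circuit voltage V_A - V_B (nothing connected across the terminals).
Nodal analysis, taking node 2 as the 0 V reference.
Source V1 fixes V_0 = 12 V.
KCL at each unknown node (sum of currents leaving = 0; resistances in Ω):
  Node 1: (V_1 - 12)/200 + (V_1 - 0)/100 = 0
Collecting terms: 0.015 × V_1 = 0.06  =>  V_1 = 4 V
V_th = V_1 - V_2 = 4 - 0 = 4 V
Step 2 — R_th: zero the source — replace V1 by a short circuit (node 2 merges into node 0) — and find the resistance seen between A (node 1) and B (node 0).
Reduce the network between node 1 (A) and node 0 (B) by series/parallel combination:
  Rp1 = R1 ‖ R2 (parallel, both between nodes 0 and 1) = 1/(1/200 + 1/100) = 66.67 Ω
R_th = 66.67 Ω
I_n = V_th/R_th = 4/66.67 = 0.06 A, and R_n = R_th = 66.67 Ω

Final answer: I_n = 0.06 A, R_n = 66.67 Ω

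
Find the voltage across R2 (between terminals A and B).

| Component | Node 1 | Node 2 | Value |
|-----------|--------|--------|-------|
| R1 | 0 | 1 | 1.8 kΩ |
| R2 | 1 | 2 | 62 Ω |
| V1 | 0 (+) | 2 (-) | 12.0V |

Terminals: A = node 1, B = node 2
R1 and R2 are in series across V1 (node 0 → node 1 → node 2), and the output A–B is taken across R2, so this is a voltage divider.
Series current: I = V1/(R1 + R2) = 12/(1800 + 62) = 12/1862 = 0.006445 A
V_R2 = I × R2 = V1 × R2/(R1 + R2) = 12 × 62/1862 = 0.3996 V

Final answer: 0.3996 V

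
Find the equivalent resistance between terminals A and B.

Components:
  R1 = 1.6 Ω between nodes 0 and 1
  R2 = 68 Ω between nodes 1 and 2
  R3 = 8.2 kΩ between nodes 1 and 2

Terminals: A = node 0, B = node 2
Reduce the network between node 0 (A) and node 2 (B) by series/parallel combination:
  Rp1 = R2 ‖ R3 (parallel, both between nodes 1 and 2) = 1/(1/68 + 1/8200) = 67.44 Ω
  Rs1 = R1 + Rp1 (series, joined only at node 1) = 1.6 + 67.44 = 69.04 Ω
R_eq = 69.04 Ω

Final answer: 69.04 Ω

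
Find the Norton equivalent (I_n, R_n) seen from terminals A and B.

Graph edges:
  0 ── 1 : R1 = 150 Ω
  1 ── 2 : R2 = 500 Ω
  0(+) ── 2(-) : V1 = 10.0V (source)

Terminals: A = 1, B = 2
Find the Thévenin equivalent first; then I_n = V_th/R_th and R_n = R_th.
Step 1 — V_th is the open-circuit voltage V_A - V_B (nothing connected across the terminals).
Nodal analysis, taking node 2 as the 0 V reference.
Source V1 fixes V_0 = 10 V.
KCL at each unknown node (sum of currents leaving = 0; resistances in Ω):
  Node 1: (V_1 - 10)/150 + (V_1 - 0)/500 = 0
Collecting terms: 0.008667 × V_1 = 0.06667  =>  V_1 = 7.692 V
V_th = V_1 - V_2 = 7.692 - 0 = 7.692 V
Step 2 — R_th: zero the source — replace V1 by a short circuit (node 2 merges into node 0) — and find the resistance seen between A (node 1) and B (node 0).
Reduce the network between node 1 (A) and node 0 (B) by series/parallel combination:
  Rp1 = R1 ‖ R2 (parallel, both between nodes 0 and 1) = 1/(1/150 + 1/500) = 115.4 Ω
R_th = 115.4 Ω
I_n = V_th/R_th = 7.692/115.4 = 0.06667 A, and R_n = R_th = 115.4 Ω

Final answer: I_n = 0.06667 A, R_n = 115.4 Ω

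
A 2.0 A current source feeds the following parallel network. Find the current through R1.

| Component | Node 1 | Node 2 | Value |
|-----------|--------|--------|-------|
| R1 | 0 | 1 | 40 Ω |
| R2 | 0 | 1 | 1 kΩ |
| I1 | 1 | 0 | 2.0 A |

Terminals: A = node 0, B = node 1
All resistors sit directly between nodes 0 and 1, so they are in parallel and share one voltage V; the full source current 2 A splits among them.
1/R_par = 1/40 + 1/1000 = 0.026 S  =>  R_par = 38.46 Ω
V = I × R_par = 2 × 38.46 = 76.92 V
I_R1 = V/R1 = 76.92/40 = 1.923 A

Final answer: 1.923 A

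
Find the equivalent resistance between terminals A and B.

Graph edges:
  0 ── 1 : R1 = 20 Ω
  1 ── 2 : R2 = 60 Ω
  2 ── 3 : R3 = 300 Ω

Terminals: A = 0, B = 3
Reduce the network between node 0 (A) and node 3 (B) by series/parallel combination:
  Rs1 = R1 + R2 (series, joined only at node 1) = 20 + 60 = 80 Ω
  Rs2 = R3 + Rs1 (series, joined only at node 2) = 300 + 80 = 380 Ω
R_eq = 380 Ω

Final answer: 380 Ω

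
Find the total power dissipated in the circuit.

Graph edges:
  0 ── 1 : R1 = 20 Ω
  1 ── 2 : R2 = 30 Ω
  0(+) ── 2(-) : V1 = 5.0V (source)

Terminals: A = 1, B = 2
Nodal analysis, taking node 2 as the 0 V reference.
Source V1 fixes V_0 = 5 V.
KCL at each unknown node (sum of currents leaving = 0; resistances in Ω):
  Node 1: (V_1 - 5)/20 + (V_1 - 0)/30 = 0
Collecting terms: 0.08333 × V_1 = 0.25  =>  V_1 = 3 V
Power in each resistor, P = (ΔV)²/R:
  P_R1 = (5 - 3)²/20 = 0.2 W
  P_R2 = (3 - 0)²/30 = 0.3 W
P_total = P_R1 + P_R2 = 0.5 W

Final answer: 0.5 W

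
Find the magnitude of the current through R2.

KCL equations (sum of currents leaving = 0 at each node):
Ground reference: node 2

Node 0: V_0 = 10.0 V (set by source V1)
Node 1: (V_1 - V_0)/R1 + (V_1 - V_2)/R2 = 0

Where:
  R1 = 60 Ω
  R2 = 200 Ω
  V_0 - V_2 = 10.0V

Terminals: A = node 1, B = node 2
Nodal analysis, taking node 2 as the 0 V reference.
Source V1 fixes V_0 = 10 V.
KCL at each unknown node (sum of currents leaving = 0; resistances in Ω):
  Node 1: (V_1 - 10)/60 + (V_1 - 0)/200 = 0
Collecting terms: 0.02167 × V_1 = 0.1667  =>  V_1 = 7.692 V
I_R2 = (V_1 - V_2)/R2 = (7.692 - 0)/200 = 0.03846 A
|I_R2| = 0.03846 A

Final answer: |I_R2| = 0.03846 A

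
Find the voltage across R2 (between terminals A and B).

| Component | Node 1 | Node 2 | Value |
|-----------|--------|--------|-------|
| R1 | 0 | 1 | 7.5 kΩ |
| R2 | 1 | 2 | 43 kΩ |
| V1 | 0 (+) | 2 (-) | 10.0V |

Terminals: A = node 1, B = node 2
R1 and R2 are in series across V1 (node 0 → node 1 → node 2), and the output A–B is taken across R2, so this is a voltage divider.
Series current: I = V1/(R1 + R2) = 10/(7500 + 43000) = 10/50500 = 0.000198 A
V_R2 = I × R2 = V1 × R2/(R1 + R2) = 10 × 43000/50500 = 8.515 V

Final answer: 8.515 V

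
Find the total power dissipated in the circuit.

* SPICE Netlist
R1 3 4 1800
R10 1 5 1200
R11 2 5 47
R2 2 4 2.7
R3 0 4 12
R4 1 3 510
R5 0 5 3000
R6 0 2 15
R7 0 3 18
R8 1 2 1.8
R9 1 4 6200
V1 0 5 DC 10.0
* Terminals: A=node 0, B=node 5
Nodal analysis, taking node 5 as the 0 V reference.
Source V1 fixes V_0 = 10 V.
KCL at each unknown node (sum of currents leaving = 0; resistances in Ω):
  Node 1: (V_1 - V_3)/510 + (V_1 - V_2)/1.8 + (V_1 - V_4)/6200 + (V_1 - 0)/1200 = 0
  Node 2: (V_2 - V_4)/2.7 + (V_2 - 10)/15 + (V_2 - V_1)/1.8 + (V_2 - 0)/47 = 0
  Node 3: (V_3 - V_4)/1800 + (V_3 - V_1)/510 + (V_3 - 10)/18 = 0
  Node 4: (V_4 - V_3)/1800 + (V_4 - V_2)/2.7 + (V_4 - 10)/12 + (V_4 - V_1)/6200 = 0
Collecting terms (coefficients in siemens):
  0.5585·V_1 - 0.5556·V_2 - 0.001961·V_3 - 0.0001613·V_4 = 0
  1.014·V_2 - 0.5556·V_1 - 0.3704·V_4 = 0.6667
  0.05807·V_3 - 0.001961·V_1 - 0.0005556·V_4 = 0.5556
  0.4544·V_4 - 0.0001613·V_1 - 0.3704·V_2 - 0.0005556·V_3 = 0.8333
Solving these 4 simultaneous equations (Gaussian elimination) gives:
  V_1 = 8.602 V, V_2 = 8.61 V, V_3 = 9.942 V, V_4 = 8.866 V
Power in each resistor, P = (ΔV)²/R:
  P_R1 = (9.942 - 8.866)²/1800 = 0.0006426 W
  P_R2 = (8.61 - 8.866)²/2.7 = 0.02438 W
  P_R3 = (10 - 8.866)²/12 = 0.1071 W
  P_R4 = (8.602 - 9.942)²/510 = 0.003521 W
  P_R5 = (10 - 0)²/3000 = 0.03333 W
  P_R6 = (10 - 8.61)²/15 = 0.1288 W
  P_R7 = (10 - 9.942)²/18 = 0.0001872 W
  P_R8 = (8.602 - 8.61)²/1.8 = 0.00003641 W
  P_R9 = (8.602 - 8.866)²/6200 = 0.0000113 W
  P_R10 = (8.602 - 0)²/1200 = 0.06166 W
  P_R11 = (8.61 - 0)²/47 = 1.577 W
P_total = P_R1 + P_R2 + P_R3 + P_R4 + P_R5 + P_R6 + P_R7 + P_R8 + P_R9 + P_R10 + P_R11 = 1.937 W

Final answer: 1.937 W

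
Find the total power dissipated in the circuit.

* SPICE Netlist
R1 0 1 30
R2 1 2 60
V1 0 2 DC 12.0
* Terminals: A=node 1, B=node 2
Nodal analysis, taking node 2 as the 0 V reference.
Source V1 fixes V_0 = 12 V.
KCL at each unknown node (sum of currents leaving = 0; resistances in Ω):
  Node 1: (V_1 - 12)/30 + (V_1 - 0)/60 = 0
Collecting terms: 0.05 × V_1 = 0.4  =>  V_1 = 8 V
Power in each resistor, P = (ΔV)²/R:
  P_R1 = (12 - 8)²/30 = 0.5333 W
  P_R2 = (8 - 0)²/60 = 1.067 W
P_total = P_R1 + P_R2 = 1.6 W

Final answer: 1.6 W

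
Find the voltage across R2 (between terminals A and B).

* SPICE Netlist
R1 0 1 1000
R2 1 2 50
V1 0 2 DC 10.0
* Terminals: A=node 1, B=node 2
R1 and R2 are in series across V1 (node 0 → node 1 → node 2), and the output A–B is taken across R2, so this is a voltage divider.
Series current: I = V1/(R1 + R2) = 10/(1000 + 50) = 10/1050 = 0.009524 A
V_R2 = I × R2 = V1 × R2/(R1 + R2) = 10 × 50/1050 = 0.4762 V

Final answer: 0.4762 V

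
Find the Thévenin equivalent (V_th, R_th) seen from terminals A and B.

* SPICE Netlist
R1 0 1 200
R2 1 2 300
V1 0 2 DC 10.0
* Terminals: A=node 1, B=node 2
Step 1 — V_th is the open-circuit voltage V_A - V_B (nothing connected across the terminals).
Nodal analysis, taking node 2 as the 0 V reference.
Source V1 fixes V_0 = 10 V.
KCL at each unknown node (sum of currents leaving = 0; resistances in Ω):
  Node 1: (V_1 - 10)/200 + (V_1 - 0)/300 = 0
Collecting terms: 0.008333 × V_1 = 0.05  =>  V_1 = 6 V
V_th = V_1 - V_2 = 6 - 0 = 6 V
Step 2 — R_th: zero the source — replace V1 by a short circuit (node 2 merges into node 0) — and find the resistance seen between A (node 1) and B (node 0).
Reduce the network between node 1 (A) and node 0 (B) by series/parallel combination:
  Rp1 = R1 ‖ R2 (parallel, both between nodes 0 and 1) = 1/(1/200 + 1/300) = 120 Ω
R_th = 120 Ω

Final answer: V_th = 6 V, R_th = 120 Ω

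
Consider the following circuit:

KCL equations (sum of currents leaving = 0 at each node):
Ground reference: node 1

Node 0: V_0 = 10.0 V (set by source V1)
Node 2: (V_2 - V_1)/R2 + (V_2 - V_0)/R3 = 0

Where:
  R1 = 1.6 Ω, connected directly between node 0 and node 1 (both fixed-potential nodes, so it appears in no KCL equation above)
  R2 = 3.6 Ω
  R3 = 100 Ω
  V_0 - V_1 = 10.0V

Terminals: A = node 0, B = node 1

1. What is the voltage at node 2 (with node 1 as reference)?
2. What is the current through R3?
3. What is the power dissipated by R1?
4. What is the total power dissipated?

Nodal analysis, taking node 1 as the 0 V reference.
Source V1 fixes V_0 = 10 V.
KCL at each unknown node (sum of currents leaving = 0; resistances in Ω):
  Node 2: (V_2 - 0)/3.6 + (V_2 - 10)/100 = 0
Collecting terms: 0.2878 × V_2 = 0.1  =>  V_2 = 0.3475 V
Part 1:
  Read off the nodal solution: V_2 = 0.3475 V
Part 2:
  I_R3 = (V_0 - V_2)/R3 = (10 - 0.3475)/100 = 0.09653 A
  Magnitude: I_R3 = 0.09653 A
Part 3:
  I_R1 = (V_0 - V_1)/R1 = (10 - 0)/1.6 = 6.25 A
  P_R1 = I_R1² × R1 = (6.25)² × 1.6 = 62.5 W
Part 4:
  Power in each resistor, P = (ΔV)²/R:
    P_R1 = (10 - 0)²/1.6 = 62.5 W
    P_R2 = (0 - 0.3475)²/3.6 = 0.03354 W
    P_R3 = (10 - 0.3475)²/100 = 0.9317 W
  P_total = P_R1 + P_R2 + P_R3 = 63.47 W

Final answers:
1. V_2 = 0.3475 V
2. I_R3 = 0.09653 A
3. P_R1 = 62.5 W
4. P_total = 63.47 W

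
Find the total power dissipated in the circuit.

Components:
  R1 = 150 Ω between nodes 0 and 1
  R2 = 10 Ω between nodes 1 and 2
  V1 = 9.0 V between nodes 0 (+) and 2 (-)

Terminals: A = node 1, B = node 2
Nodal analysis, taking node 2 as the 0 V reference.
Source V1 fixes V_0 = 9 V.
KCL at each unknown node (sum of currents leaving = 0; resistances in Ω):
  Node 1: (V_1 - 9)/150 + (V_1 - 0)/10 = 0
Collecting terms: 0.1067 × V_1 = 0.06  =>  V_1 = 0.5625 V
Power in each resistor, P = (ΔV)²/R:
  P_R1 = (9 - 0.5625)²/150 = 0.4746 W
  P_R2 = (0.5625 - 0)²/10 = 0.03164 W
P_total = P_R1 + P_R2 = 0.5062 W

Final answer: 0.5062 W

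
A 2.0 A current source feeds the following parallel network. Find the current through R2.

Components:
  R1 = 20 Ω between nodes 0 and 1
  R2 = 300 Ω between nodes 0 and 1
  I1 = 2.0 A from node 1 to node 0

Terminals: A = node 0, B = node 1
All resistors sit directly between nodes 0 and 1, so they are in parallel and share one voltage V; the full source current 2 A splits among them.
1/R_par = 1/20 + 1/300 = 0.05333 S  =>  R_par = 18.75 Ω
V = I × R_par = 2 × 18.75 = 37.5 V
I_R2 = V/R2 = 37.5/300 = 0.125 A

Final answer: 0.125 A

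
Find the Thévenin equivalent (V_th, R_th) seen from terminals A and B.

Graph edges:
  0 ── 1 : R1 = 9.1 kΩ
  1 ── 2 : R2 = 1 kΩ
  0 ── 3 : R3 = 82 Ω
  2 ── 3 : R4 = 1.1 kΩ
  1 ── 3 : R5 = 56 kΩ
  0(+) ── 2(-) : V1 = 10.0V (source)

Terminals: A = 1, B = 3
Step 1 — V_th is the open-circuit voltage V_A - V_B (nothing connected across the terminals).
Nodal analysis, taking node 2 as the 0 V reference.
Source V1 fixes V_0 = 10 V.
KCL at each unknown node (sum of currents leaving = 0; resistances in Ω):
  Node 1: (V_1 - 10)/9100 + (V_1 - 0)/1000 + (V_1 - V_3)/56000 = 0
  Node 3: (V_3 - 10)/82 + (V_3 - 0)/1100 + (V_3 - V_1)/56000 = 0
Collecting terms (coefficients in siemens):
  0.001128·V_1 - 0.00001786·V_3 = 0.001099
  0.01312·V_3 - 0.00001786·V_1 = 0.122
Determinant D = (0.001128)(0.01312) - (-0.00001786)(-0.00001786) = 0.0000148
V_1 = [(0.001099)(0.01312) - (-0.00001786)(0.122)]/D = 1.122 V
V_3 = [(0.001128)(0.122) - (0.001099)(-0.00001786)]/D = 9.295 V
V_th = V_1 - V_3 = 1.122 - 9.295 = -8.174 V
Step 2 — R_th: zero the source — replace V1 by a short circuit (node 2 merges into node 0) — and find the resistance seen between A (node 1) and B (node 3).
Reduce the network between node 1 (A) and node 3 (B) by series/parallel combination:
  Rp1 = R1 ‖ R2 (parallel, both between nodes 0 and 1) = 1/(1/9100 + 1/1000) = 901 Ω
  Rp2 = R3 ‖ R4 (parallel, both between nodes 0 and 3) = 1/(1/82 + 1/1100) = 76.31 Ω
  Rs1 = Rp1 + Rp2 (series, joined only at node 0) = 901 + 76.31 = 977.3 Ω
  Rp3 = R5 ‖ Rs1 (parallel, both between nodes 1 and 3) = 1/(1/56000 + 1/977.3) = 960.5 Ω
R_th = 960.5 Ω

Final answer: V_th = -8.174 V, R_th = 960.5 Ω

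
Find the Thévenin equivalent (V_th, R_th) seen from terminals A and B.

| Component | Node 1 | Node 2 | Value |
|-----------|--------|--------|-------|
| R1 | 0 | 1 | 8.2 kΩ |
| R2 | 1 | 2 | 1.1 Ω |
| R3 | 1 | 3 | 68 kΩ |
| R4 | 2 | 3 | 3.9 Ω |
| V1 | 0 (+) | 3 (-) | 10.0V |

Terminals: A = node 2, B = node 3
Step 1 — V_th is the open-circuit voltage V_A - V_B (nothing connected across the terminals).
Nodal analysis, taking node 3 as the 0 V reference.
Source V1 fixes V_0 = 10 V.
KCL at each unknown node (sum of currents leaving = 0; resistances in Ω):
  Node 1: (V_1 - 10)/8200 + (V_1 - V_2)/1.1 + (V_1 - 0)/68000 = 0
  Node 2: (V_2 - V_1)/1.1 + (V_2 - 0)/3.9 = 0
Collecting terms (coefficients in siemens):
  0.9092·V_1 - 0.9091·V_2 = 0.00122
  1.166·V_2 - 0.9091·V_1 = 0
Determinant D = (0.9092)(1.166) - (-0.9091)(-0.9091) = 0.2333
V_1 = [(0.00122)(1.166) - (-0.9091)(0)]/D = 0.006093 V
V_2 = [(0.9092)(0) - (0.00122)(-0.9091)]/D = 0.004753 V
V_th = V_2 - V_3 = 0.004753 - 0 = 0.004753 V
Step 2 — R_th: zero the source — replace V1 by a short circuit (node 3 merges into node 0) — and find the resistance seen between A (node 2) and B (node 0).
Reduce the network between node 2 (A) and node 0 (B) by series/parallel combination:
  Rp1 = R1 ‖ R3 (parallel, both between nodes 0 and 1) = 1/(1/8200 + 1/68000) = 7318 Ω
  Rs1 = R2 + Rp1 (series, joined only at node 1) = 1.1 + 7318 = 7319 Ω
  Rp2 = R4 ‖ Rs1 (parallel, both between nodes 0 and 2) = 1/(1/3.9 + 1/7319) = 3.898 Ω
R_th = 3.898 Ω

Final answer: V_th = 0.004753 V, R_th = 3.898 Ω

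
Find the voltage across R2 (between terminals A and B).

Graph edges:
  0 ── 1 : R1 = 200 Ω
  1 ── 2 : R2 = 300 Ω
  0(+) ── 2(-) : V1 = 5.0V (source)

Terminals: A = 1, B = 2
R1 and R2 are in series across V1 (node 0 → node 1 → node 2), and the output A–B is taken across R2, so this is a voltage divider.
Series current: I = V1/(R1 + R2) = 5/(200 + 300) = 5/500 = 0.01 A
V_R2 = I × R2 = V1 × R2/(R1 + R2) = 5 × 300/500 = 3 V

Final answer: 3 V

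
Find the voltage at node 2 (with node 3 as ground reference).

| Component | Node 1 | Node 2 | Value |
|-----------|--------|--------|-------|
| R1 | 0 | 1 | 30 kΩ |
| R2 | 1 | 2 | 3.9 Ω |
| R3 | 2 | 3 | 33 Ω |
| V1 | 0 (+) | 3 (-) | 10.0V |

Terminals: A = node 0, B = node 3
Nodal analysis, taking node 3 as the 0 V reference.
Source V1 fixes V_0 = 10 V.
KCL at each unknown node (sum of currents leaving = 0; resistances in Ω):
  Node 1: (V_1 - 10)/30000 + (V_1 - V_2)/3.9 = 0
  Node 2: (V_2 - V_1)/3.9 + (V_2 - 0)/33 = 0
Collecting terms (coefficients in siemens):
  0.2564·V_1 - 0.2564·V_2 = 0.0003333
  0.2867·V_2 - 0.2564·V_1 = 0
Determinant D = (0.2564)(0.2867) - (-0.2564)(-0.2564) = 0.00778
V_1 = [(0.0003333)(0.2867) - (-0.2564)(0)]/D = 0.01228 V
V_2 = [(0.2564)(0) - (0.0003333)(-0.2564)]/D = 0.01099 V
The requested potential is V_2 = 0.01099 V.

Final answer: V_2 = 0.01099 V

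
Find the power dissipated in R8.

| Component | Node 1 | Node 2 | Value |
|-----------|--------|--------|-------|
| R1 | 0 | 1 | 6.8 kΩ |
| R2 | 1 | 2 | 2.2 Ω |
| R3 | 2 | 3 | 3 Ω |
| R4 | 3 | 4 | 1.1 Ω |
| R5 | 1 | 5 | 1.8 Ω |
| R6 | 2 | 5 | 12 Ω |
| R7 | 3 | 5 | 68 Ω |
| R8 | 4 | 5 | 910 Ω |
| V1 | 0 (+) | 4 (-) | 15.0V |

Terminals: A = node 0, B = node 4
Nodal analysis, taking node 4 as the 0 V reference.
Source V1 fixes V_0 = 15 V.
KCL at each unknown node (sum of currents leaving = 0; resistances in Ω):
  Node 1: (V_1 - 15)/6800 + (V_1 - V_2)/2.2 + (V_1 - V_5)/1.8 = 0
  Node 2: (V_2 - V_1)/2.2 + (V_2 - V_3)/3 + (V_2 - V_5)/12 = 0
  Node 3: (V_3 - V_2)/3 + (V_3 - 0)/1.1 + (V_3 - V_5)/68 = 0
  Node 5: (V_5 - V_1)/1.8 + (V_5 - V_2)/12 + (V_5 - V_3)/68 + (V_5 - 0)/910 = 0
Collecting terms (coefficients in siemens):
  1.01·V_1 - 0.4545·V_2 - 0.5556·V_5 = 0.002206
  0.8712·V_2 - 0.4545·V_1 - 0.3333·V_3 - 0.08333·V_5 = 0
  1.257·V_3 - 0.3333·V_2 - 0.01471·V_5 = 0
  0.6547·V_5 - 0.5556·V_1 - 0.08333·V_2 - 0.01471·V_3 = 0
Solving these 4 simultaneous equations (Gaussian elimination) gives:
  V_1 = 0.01251 V, V_2 = 0.008571 V, V_3 = 0.00241 V, V_5 = 0.01176 V
I_R8 = (V_4 - V_5)/R8 = (0 - 0.01176)/910 = -0.00001292 A
P_R8 = I_R8² × R8 = (-0.00001292)² × 910 = 0.0000001519 W

Final answer: 1.519e-07 W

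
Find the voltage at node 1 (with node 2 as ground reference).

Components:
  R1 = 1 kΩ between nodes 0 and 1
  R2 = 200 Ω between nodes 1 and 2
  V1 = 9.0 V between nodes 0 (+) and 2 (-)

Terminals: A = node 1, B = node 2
Nodal analysis, taking node 2 as the 0 V reference.
Source V1 fixes V_0 = 9 V.
KCL at each unknown node (sum of currents leaving = 0; resistances in Ω):
  Node 1: (V_1 - 9)/1000 + (V_1 - 0)/200 = 0
Collecting terms: 0.006 × V_1 = 0.009  =>  V_1 = 1.5 V
The requested potential is V_1 = 1.5 V.

Final answer: V_1 = 1.5 V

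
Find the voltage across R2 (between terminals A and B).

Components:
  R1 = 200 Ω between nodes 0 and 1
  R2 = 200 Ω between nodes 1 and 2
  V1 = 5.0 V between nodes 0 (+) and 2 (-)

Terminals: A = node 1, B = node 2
R1 and R2 are in series across V1 (node 0 → node 1 → node 2), and the output A–B is taken across R2, so this is a voltage divider.
Series current: I = V1/(R1 + R2) = 5/(200 + 200) = 5/400 = 0.0125 A
V_R2 = I × R2 = V1 × R2/(R1 + R2) = 5 × 200/400 = 2.5 V

Final answer: 2.5 V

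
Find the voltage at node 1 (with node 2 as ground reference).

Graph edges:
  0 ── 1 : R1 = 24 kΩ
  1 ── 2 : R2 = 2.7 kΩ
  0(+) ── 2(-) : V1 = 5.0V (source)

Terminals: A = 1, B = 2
Nodal analysis, taking node 2 as the 0 V reference.
Source V1 fixes V_0 = 5 V.
KCL at each unknown node (sum of currents leaving = 0; resistances in Ω):
  Node 1: (V_1 - 5)/24000 + (V_1 - 0)/2700 = 0
Collecting terms: 0.000412 × V_1 = 0.0002083  =>  V_1 = 0.5056 V
The requested potential is V_1 = 0.5056 V.

Final answer: V_1 = 0.5056 V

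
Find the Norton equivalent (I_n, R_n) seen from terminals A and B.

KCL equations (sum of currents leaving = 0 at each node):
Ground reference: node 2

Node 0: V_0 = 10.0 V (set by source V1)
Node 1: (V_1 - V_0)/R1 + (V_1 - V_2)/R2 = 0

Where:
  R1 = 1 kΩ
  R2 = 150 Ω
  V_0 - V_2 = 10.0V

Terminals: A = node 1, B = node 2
Find the Thévenin equivalent first; then I_n = V_th/R_th and R_n = R_th.
Step 1 — V_th is the open-circuit voltage V_A - V_B (nothing connected across the terminals).
Nodal analysis, taking node 2 as the 0 V reference.
Source V1 fixes V_0 = 10 V.
KCL at each unknown node (sum of currents leaving = 0; resistances in Ω):
  Node 1: (V_1 - 10)/1000 + (V_1 - 0)/150 = 0
Collecting terms: 0.007667 × V_1 = 0.01  =>  V_1 = 1.304 V
V_th = V_1 - V_2 = 1.304 - 0 = 1.304 V
Step 2 — R_th: zero the source — replace V1 by a short circuit (node 2 merges into node 0) — and find the resistance seen between A (node 1) and B (node 0).
Reduce the network between node 1 (A) and node 0 (B) by series/parallel combination:
  Rp1 = R1 ‖ R2 (parallel, both between nodes 0 and 1) = 1/(1/1000 + 1/150) = 130.4 Ω
R_th = 130.4 Ω
I_n = V_th/R_th = 1.304/130.4 = 0.01 A, and R_n = R_th = 130.4 Ω

Final answer: I_n = 0.01 A, R_n = 130.4 Ω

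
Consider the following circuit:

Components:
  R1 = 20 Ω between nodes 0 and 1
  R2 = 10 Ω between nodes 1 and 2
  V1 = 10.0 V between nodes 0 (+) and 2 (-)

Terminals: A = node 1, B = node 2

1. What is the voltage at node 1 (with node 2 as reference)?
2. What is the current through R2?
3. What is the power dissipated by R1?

Nodal analysis, taking node 2 as the 0 V reference.
Source V1 fixes V_0 = 10 V.
KCL at each unknown node (sum of currents leaving = 0; resistances in Ω):
  Node 1: (V_1 - 10)/20 + (V_1 - 0)/10 = 0
Collecting terms: 0.15 × V_1 = 0.5  =>  V_1 = 3.333 V
Part 1:
  Read off the nodal solution: V_1 = 3.333 V
Part 2:
  I_R2 = (V_1 - V_2)/R2 = (3.333 - 0)/10 = 0.3333 A
  Magnitude: I_R2 = 0.3333 A
Part 3:
  I_R1 = (V_0 - V_1)/R1 = (10 - 3.333)/20 = 0.3333 A
  P_R1 = I_R1² × R1 = (0.3333)² × 20 = 2.222 W

Final answers:
1. V_1 = 3.333 V
2. I_R2 = 0.3333 A
3. P_R1 = 2.222 W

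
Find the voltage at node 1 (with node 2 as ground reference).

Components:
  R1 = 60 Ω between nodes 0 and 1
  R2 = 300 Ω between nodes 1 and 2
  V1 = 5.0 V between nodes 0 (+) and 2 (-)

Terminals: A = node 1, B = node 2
Nodal analysis, taking node 2 as the 0 V reference.
Source V1 fixes V_0 = 5 V.
KCL at each unknown node (sum of currents leaving = 0; resistances in Ω):
  Node 1: (V_1 - 5)/60 + (V_1 - 0)/300 = 0
Collecting terms: 0.02 × V_1 = 0.08333  =>  V_1 = 4.167 V
The requested potential is V_1 = 4.167 V.

Final answer: V_1 = 4.167 V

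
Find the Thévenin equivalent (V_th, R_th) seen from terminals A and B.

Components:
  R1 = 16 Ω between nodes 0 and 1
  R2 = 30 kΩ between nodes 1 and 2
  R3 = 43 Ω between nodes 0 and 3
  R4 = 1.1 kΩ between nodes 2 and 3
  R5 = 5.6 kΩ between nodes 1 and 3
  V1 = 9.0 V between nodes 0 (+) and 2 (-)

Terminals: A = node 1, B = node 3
Step 1 — V_th is the open-circuit voltage V_A - V_B (nothing connected across the terminals).
Nodal analysis, taking node 2 as the 0 V reference.
Source V1 fixes V_0 = 9 V.
KCL at each unknown node (sum of currents leaving = 0; resistances in Ω):
  Node 1: (V_1 - 9)/16 + (V_1 - 0)/30000 + (V_1 - V_3)/5600 = 0
  Node 3: (V_3 - 9)/43 + (V_3 - 0)/1100 + (V_3 - V_1)/5600 = 0
Collecting terms (coefficients in siemens):
  0.06271·V_1 - 0.0001786·V_3 = 0.5625
  0.02434·V_3 - 0.0001786·V_1 = 0.2093
Determinant D = (0.06271)(0.02434) - (-0.0001786)(-0.0001786) = 0.001527
V_1 = [(0.5625)(0.02434) - (-0.0001786)(0.2093)]/D = 8.994 V
V_3 = [(0.06271)(0.2093) - (0.5625)(-0.0001786)]/D = 8.664 V
V_th = V_1 - V_3 = 8.994 - 8.664 = 0.3304 V
Step 2 — R_th: zero the source — replace V1 by a short circuit (node 2 merges into node 0) — and find the resistance seen between A (node 1) and B (node 3).
Reduce the network between node 1 (A) and node 3 (B) by series/parallel combination:
  Rp1 = R1 ‖ R2 (parallel, both between nodes 0 and 1) = 1/(1/16 + 1/30000) = 15.99 Ω
  Rp2 = R3 ‖ R4 (parallel, both between nodes 0 and 3) = 1/(1/43 + 1/1100) = 41.38 Ω
  Rs1 = Rp1 + Rp2 (series, joined only at node 0) = 15.99 + 41.38 = 57.37 Ω
  Rp3 = R5 ‖ Rs1 (parallel, both between nodes 1 and 3) = 1/(1/5600 + 1/57.37) = 56.79 Ω
R_th = 56.79 Ω

Final answer: V_th = 0.3304 V, R_th = 56.79 Ω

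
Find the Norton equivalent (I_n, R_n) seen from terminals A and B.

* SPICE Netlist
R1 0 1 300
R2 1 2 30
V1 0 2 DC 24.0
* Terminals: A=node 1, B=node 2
Find the Thévenin equivalent first; then I_n = V_th/R_th and R_n = R_th.
Step 1 — V_th is the open-circuit voltage V_A - V_B (nothing connected across the terminals).
Nodal analysis, taking node 2 as the 0 V reference.
Source V1 fixes V_0 = 24 V.
KCL at each unknown node (sum of currents leaving = 0; resistances in Ω):
  Node 1: (V_1 - 24)/300 + (V_1 - 0)/30 = 0
Collecting terms: 0.03667 × V_1 = 0.08  =>  V_1 = 2.182 V
V_th = V_1 - V_2 = 2.182 - 0 = 2.182 V
Step 2 — R_th: zero the source — replace V1 by a short circuit (node 2 merges into node 0) — and find the resistance seen between A (node 1) and B (node 0).
Reduce the network between node 1 (A) and node 0 (B) by series/parallel combination:
  Rp1 = R1 ‖ R2 (parallel, both between nodes 0 and 1) = 1/(1/300 + 1/30) = 27.27 Ω
R_th = 27.27 Ω
I_n = V_th/R_th = 2.182/27.27 = 0.08 A, and R_n = R_th = 27.27 Ω

Final answer: I_n = 0.08 A, R_n = 27.27 Ω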